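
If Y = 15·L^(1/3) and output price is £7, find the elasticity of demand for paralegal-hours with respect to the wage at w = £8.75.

ε = -1.5

MP_L = (1/3)·15·L^(-2/3), so P·MP_L = w gives 35·L^(-2/3) = w.
Solving, L(w) = (35/w)^(3/2). This is a constant-elasticity form: L ∝ w^(−3/2), so ε = −3/2.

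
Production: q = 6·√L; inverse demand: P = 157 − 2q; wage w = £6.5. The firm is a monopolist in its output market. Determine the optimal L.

L* = 36

Marginal revenue from the inverse demand is MR = 157 − 4q.
The marginal product is MP_L = 3·L^(-1/2).
A monopolist hires until marginal revenue product equals the wage: MR·MP_L = w.
At L, q = 6·√L. Substituting and solving: (157 − 24·√L)·3·L^(-1/2) = 6.5 gives L = 36.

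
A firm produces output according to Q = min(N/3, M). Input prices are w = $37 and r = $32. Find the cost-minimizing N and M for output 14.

N* = 42, M* = 14

With a fixed-proportions technology, the cost-minimizing bundle uses no slack in either input: N/3 = M = Q.
So N = 3·14 = 42 and M = 14.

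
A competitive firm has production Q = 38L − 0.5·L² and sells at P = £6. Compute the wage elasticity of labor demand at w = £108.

From P·MP_L = w with MP_L = 38 − L, labor demand is L(w) = 38 − w/6.
dL/dw = −1/(6) = -1/6.
At w = 108, L = 20, so ε = (dL/dw)·(w/L) = (-1/6)·(108/20) = -0.9.

ε = -0.9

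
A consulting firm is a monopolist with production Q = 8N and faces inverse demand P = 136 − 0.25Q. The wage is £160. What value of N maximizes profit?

N* = 29

Marginal revenue from the inverse demand is MR = 136 − 0.5Q.
The marginal product is MP_N = 8.
A monopolist hires until marginal revenue product equals the wage: MR·MP_N = w.
(136 − 4N)·8 = 160, so N = 29.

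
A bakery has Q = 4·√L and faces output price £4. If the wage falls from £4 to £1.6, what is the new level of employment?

L* = 25

From P·MP_L = w with MP_L = 2·L^(-1/2), the labor demand is L(w) = (8/w)^(2).
At w = 4: L = 4. At w = 1.6: L = 25.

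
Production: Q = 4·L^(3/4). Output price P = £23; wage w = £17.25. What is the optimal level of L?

MP_L = (3/4)·4·L^(-1/4) = 3·L^(-1/4).
Profit maximization for a price taker requires P·MP_L = w: 23·3·L^(-1/4) = 17.25.
So L^(-1/4) = 0.25, which gives L = 256.

L* = 256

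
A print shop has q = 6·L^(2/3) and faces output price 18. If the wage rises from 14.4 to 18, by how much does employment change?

ΔL = -61

From P·MP_L = w with MP_L = 4·L^(-1/3), the labor demand is L(w) = (72/w)^(3).
At w = 14.4: L = 125. At w = 18: L = 64.
ΔL = 64 − 125 = -61.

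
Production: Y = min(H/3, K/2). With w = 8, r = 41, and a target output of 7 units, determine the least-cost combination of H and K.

H* = 21, K* = 14

With a fixed-proportions technology, the cost-minimizing bundle uses no slack in either input: H/3 = K/2 = Y.
So H = 3·7 = 21 and K = 2·7 = 14.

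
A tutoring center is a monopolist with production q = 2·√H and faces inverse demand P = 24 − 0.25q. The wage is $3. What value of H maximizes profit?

H* = 36

Marginal revenue from the inverse demand is MR = 24 − 0.5q.
The marginal product is MP_H = H^(-1/2).
A monopolist hires until marginal revenue product equals the wage: MR·MP_H = w.
At H, q = 2·√H. Substituting and solving: (24 − √H)·H^(-1/2) = 3 gives H = 36.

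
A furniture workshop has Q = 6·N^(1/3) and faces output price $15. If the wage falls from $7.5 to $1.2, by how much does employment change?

ΔN = 117

From P·MP_N = w with MP_N = 2·N^(-2/3), the labor demand is N(w) = (30/w)^(3/2).
At w = 7.5: N = 8. At w = 1.2: N = 125.
ΔN = 125 − 8 = 117.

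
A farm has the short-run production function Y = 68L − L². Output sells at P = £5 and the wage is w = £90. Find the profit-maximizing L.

L* = 25

The marginal product of L is MP_L = 68 − 2L.
A price-taking firm hires until the value of the marginal product equals the wage: P·MP_L = w, so 5·(68 − 2L) = 90.
Then 68 − 2L = 18, giving L = 25.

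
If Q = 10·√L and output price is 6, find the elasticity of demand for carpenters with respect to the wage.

MP_L = (1/2)·10·L^(-1/2), so P·MP_L = w gives 30·L^(-1/2) = w.
Solving, L(w) = (30/w)^(2). This is a constant-elasticity form: L ∝ w^(−2), so ε = −2.

ε = -2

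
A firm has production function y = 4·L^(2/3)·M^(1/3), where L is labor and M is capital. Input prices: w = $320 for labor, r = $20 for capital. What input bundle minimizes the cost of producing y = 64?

Cost minimization requires the marginal rate of technical substitution to equal the input-price ratio: MP_L/MP_M = w/r.
Here MP_L/MP_M = (2/3)·(M/L)/(1/3) = 2·(M/L). Setting this equal to 320/20 = 16 gives M = 8L.
Substituting into y = 64: 4·L^(2/3)·(8L)^(1/3) = 64.
Solving, L = 8 and M = 64.

L* = 8, M* = 64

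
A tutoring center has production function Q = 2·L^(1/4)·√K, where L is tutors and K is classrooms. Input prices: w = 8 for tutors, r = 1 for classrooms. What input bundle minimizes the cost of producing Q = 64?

L* = 16, K* = 256

Cost minimization requires the marginal rate of technical substitution to equal the input-price ratio: MP_L/MP_K = w/r.
Here MP_L/MP_K = (1/4)·(K/L)/(1/2) = 0.5·(K/L). Setting this equal to 8/1 = 8 gives K = 16L.
Substituting into Q = 64: 2·L^(1/4)·(16L)^(1/2) = 64.
Solving, L = 16 and K = 256.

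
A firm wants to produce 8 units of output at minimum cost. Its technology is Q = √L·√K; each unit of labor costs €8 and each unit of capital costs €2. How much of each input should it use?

L* = 4, K* = 16

Cost minimization requires the marginal rate of technical substitution to equal the input-price ratio: MP_L/MP_K = w/r.
Here MP_L/MP_K = (1/2)·(K/L)/(1/2) = (K/L). Setting this equal to 8/2 = 4 gives K = 4L.
Substituting into Q = 8: L^(1/2)·(4L)^(1/2) = 8.
Solving, L = 4 and K = 16.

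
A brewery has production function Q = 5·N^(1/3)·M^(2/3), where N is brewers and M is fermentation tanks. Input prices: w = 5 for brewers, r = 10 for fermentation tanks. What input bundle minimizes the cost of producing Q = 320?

Cost minimization requires the marginal rate of technical substitution to equal the input-price ratio: MP_N/MP_M = w/r.
Here MP_N/MP_M = (1/3)·(M/N)/(2/3) = 0.5·(M/N). Setting this equal to 5/10 = 0.5 gives M = N.
Substituting into Q = 320: 5·N^(1/3)·(N)^(2/3) = 320.
Solving, N = 64 and M = 64.

N* = 64, M* = 64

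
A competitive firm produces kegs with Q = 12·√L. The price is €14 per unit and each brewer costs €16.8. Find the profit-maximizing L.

MP_L = (1/2)·12·L^(-1/2) = 6·L^(-1/2).
Profit maximization for a price taker requires P·MP_L = w: 14·6·L^(-1/2) = 16.8.
So L^(-1/2) = 0.2, which gives L = 25.

L* = 25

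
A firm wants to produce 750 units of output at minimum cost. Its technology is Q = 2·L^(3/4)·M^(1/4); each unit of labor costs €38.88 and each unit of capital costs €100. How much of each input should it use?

L* = 625, M* = 81

Cost minimization requires the marginal rate of technical substitution to equal the input-price ratio: MP_L/MP_M = w/r.
Here MP_L/MP_M = (3/4)·(M/L)/(1/4) = 3·(M/L). Setting this equal to 38.88/100 = 0.3888 gives M = 0.1296L.
Substituting into Q = 750: 2·L^(3/4)·(0.1296L)^(1/4) = 750.
Solving, L = 625 and M = 81.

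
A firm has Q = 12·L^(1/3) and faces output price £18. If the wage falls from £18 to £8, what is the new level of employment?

From P·MP_L = w with MP_L = 4·L^(-2/3), the labor demand is L(w) = (72/w)^(3/2).
At w = 18: L = 8. At w = 8: L = 27.

L* = 27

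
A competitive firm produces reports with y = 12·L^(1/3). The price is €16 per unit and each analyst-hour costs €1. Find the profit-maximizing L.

L* = 512

MP_L = (1/3)·12·L^(-2/3) = 4·L^(-2/3).
Profit maximization for a price taker requires P·MP_L = w: 16·4·L^(-2/3) = 1.
So L^(-2/3) = 0.015625, which gives L = 512.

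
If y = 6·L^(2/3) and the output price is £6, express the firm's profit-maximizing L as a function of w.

L(w) = 13824/w³

MP_L = (2/3)·6·L^(-1/3) = 4·L^(-1/3).
Setting P·MP_L = w: 24·L^(-1/3) = w.
Solving for L: L^(-1/3) = w/24, so L = (24/w)^(3).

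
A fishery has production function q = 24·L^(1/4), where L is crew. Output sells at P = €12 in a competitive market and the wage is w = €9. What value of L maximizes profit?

MP_L = (1/4)·24·L^(-3/4) = 6·L^(-3/4).
Profit maximization for a price taker requires P·MP_L = w: 12·6·L^(-3/4) = 9.
So L^(-3/4) = 0.125, which gives L = 16.

L* = 16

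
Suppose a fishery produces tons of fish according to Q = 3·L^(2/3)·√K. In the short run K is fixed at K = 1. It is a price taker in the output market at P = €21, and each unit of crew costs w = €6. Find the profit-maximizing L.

L* = 343

With K = 1, MP_L = (2/3)·3·L^(-1/3)·1^(1/2) = 2·L^(-1/3).
Profit maximization for a price taker requires P·MP_L = w: 21·2·L^(-1/3) = 6.
So L^(-1/3) = 1/7, which gives L = 343.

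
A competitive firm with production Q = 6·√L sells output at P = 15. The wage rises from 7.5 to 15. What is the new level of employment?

From P·MP_L = w with MP_L = 3·L^(-1/2), the labor demand is L(w) = (45/w)^(2).
At w = 7.5: L = 36. At w = 15: L = 9.

L* = 9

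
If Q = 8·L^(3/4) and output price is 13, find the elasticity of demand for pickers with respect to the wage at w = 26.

MP_L = (3/4)·8·L^(-1/4), so P·MP_L = w gives 78·L^(-1/4) = w.
Solving, L(w) = (78/w)^(4). This is a constant-elasticity form: L ∝ w^(−4), so ε = −4.

ε = -4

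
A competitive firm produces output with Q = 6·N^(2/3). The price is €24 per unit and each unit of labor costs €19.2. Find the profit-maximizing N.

MP_N = (2/3)·6·N^(-1/3) = 4·N^(-1/3).
Profit maximization for a price taker requires P·MP_N = w: 24·4·N^(-1/3) = 19.2.
So N^(-1/3) = 0.2, which gives N = 125.

N* = 125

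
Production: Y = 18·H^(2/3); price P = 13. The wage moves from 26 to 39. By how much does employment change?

ΔH = -152

From P·MP_H = w with MP_H = 12·H^(-1/3), the labor demand is H(w) = (156/w)^(3).
At w = 26: H = 216. At w = 39: H = 64.
ΔH = 64 − 216 = -152.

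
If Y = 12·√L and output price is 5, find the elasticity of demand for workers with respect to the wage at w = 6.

ε = -2

MP_L = (1/2)·12·L^(-1/2), so P·MP_L = w gives 30·L^(-1/2) = w.
Solving, L(w) = (30/w)^(2). This is a constant-elasticity form: L ∝ w^(−2), so ε = −2.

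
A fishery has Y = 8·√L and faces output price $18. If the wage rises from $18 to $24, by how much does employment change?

ΔL = -7

From P·MP_L = w with MP_L = 4·L^(-1/2), the labor demand is L(w) = (72/w)^(2).
At w = 18: L = 16. At w = 24: L = 9.
ΔL = 9 − 16 = -7.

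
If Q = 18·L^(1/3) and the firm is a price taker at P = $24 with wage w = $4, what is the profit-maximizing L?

MP_L = (1/3)·18·L^(-2/3) = 6·L^(-2/3).
Profit maximization for a price taker requires P·MP_L = w: 24·6·L^(-2/3) = 4.
So L^(-2/3) = 1/36, which gives L = 216.

L* = 216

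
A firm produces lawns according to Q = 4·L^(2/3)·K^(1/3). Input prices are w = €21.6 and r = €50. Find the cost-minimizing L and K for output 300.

Cost minimization requires the marginal rate of technical substitution to equal the input-price ratio: MP_L/MP_K = w/r.
Here MP_L/MP_K = (2/3)·(K/L)/(1/3) = 2·(K/L). Setting this equal to 21.6/50 = 0.432 gives K = 0.216L.
Substituting into Q = 300: 4·L^(2/3)·(0.216L)^(1/3) = 300.
Solving, L = 125 and K = 27.

L* = 125, K* = 27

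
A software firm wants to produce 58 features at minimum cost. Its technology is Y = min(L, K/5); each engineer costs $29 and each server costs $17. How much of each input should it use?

With a fixed-proportions technology, the cost-minimizing bundle uses no slack in either input: L = K/5 = Y.
So L = 58 and K = 5·58 = 290.

L* = 58, K* = 290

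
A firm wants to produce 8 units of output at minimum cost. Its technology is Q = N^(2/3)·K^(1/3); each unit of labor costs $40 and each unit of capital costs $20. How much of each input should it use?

Cost minimization requires the marginal rate of technical substitution to equal the input-price ratio: MP_N/MP_K = w/r.
Here MP_N/MP_K = (2/3)·(K/N)/(1/3) = 2·(K/N). Setting this equal to 40/20 = 2 gives K = N.
Substituting into Q = 8: N^(2/3)·(N)^(1/3) = 8.
Solving, N = 8 and K = 8.

N* = 8, K* = 8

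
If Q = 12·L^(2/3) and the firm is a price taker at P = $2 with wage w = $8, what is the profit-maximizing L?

MP_L = (2/3)·12·L^(-1/3) = 8·L^(-1/3).
Profit maximization for a price taker requires P·MP_L = w: 2·8·L^(-1/3) = 8.
So L^(-1/3) = 0.5, which gives L = 8.

L* = 8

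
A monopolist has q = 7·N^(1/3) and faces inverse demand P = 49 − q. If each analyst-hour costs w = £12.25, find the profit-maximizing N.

N* = 8

Marginal revenue from the inverse demand is MR = 49 − 2q.
The marginal product is MP_N = (7/3)·N^(-2/3).
A monopolist hires until marginal revenue product equals the wage: MR·MP_N = w.
At N, q = 7·N^(1/3). Substituting and solving: (49 − 14·N^(1/3))·(7/3)·N^(-2/3) = 12.25 gives N = 8.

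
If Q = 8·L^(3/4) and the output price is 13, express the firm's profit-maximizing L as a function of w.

L(w) = (78/w)^(4)

MP_L = (3/4)·8·L^(-1/4) = 6·L^(-1/4).
Setting P·MP_L = w: 78·L^(-1/4) = w.
Solving for L: L^(-1/4) = w/78, so L = (78/w)^(4).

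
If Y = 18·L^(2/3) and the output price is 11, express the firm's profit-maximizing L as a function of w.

MP_L = (2/3)·18·L^(-1/3) = 12·L^(-1/3).
Setting P·MP_L = w: 132·L^(-1/3) = w.
Solving for L: L^(-1/3) = w/132, so L = (132/w)^(3).

L(w) = 2299968/w³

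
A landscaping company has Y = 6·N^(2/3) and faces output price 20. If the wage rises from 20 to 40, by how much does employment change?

ΔN = -56

From P·MP_N = w with MP_N = 4·N^(-1/3), the labor demand is N(w) = (80/w)^(3).
At w = 20: N = 64. At w = 40: N = 8.
ΔN = 8 − 64 = -56.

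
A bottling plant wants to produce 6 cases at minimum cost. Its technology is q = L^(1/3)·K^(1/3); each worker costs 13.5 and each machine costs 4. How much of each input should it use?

Cost minimization requires the marginal rate of technical substitution to equal the input-price ratio: MP_L/MP_K = w/r.
Here MP_L/MP_K = (1/3)·(K/L)/(1/3) = (K/L). Setting this equal to 13.5/4 = 3.375 gives K = 3.375L.
Substituting into q = 6: L^(1/3)·(3.375L)^(1/3) = 6.
Solving, L = 8 and K = 27.

L* = 8, K* = 27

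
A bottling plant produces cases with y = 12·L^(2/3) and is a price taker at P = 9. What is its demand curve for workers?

MP_L = (2/3)·12·L^(-1/3) = 8·L^(-1/3).
Setting P·MP_L = w: 72·L^(-1/3) = w.
Solving for L: L^(-1/3) = w/72, so L = (72/w)^(3).

L(w) = 373248/w³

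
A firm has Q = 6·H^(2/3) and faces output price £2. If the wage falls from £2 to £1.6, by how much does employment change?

ΔH = 61

From P·MP_H = w with MP_H = 4·H^(-1/3), the labor demand is H(w) = (8/w)^(3).
At w = 2: H = 64. At w = 1.6: H = 125.
ΔH = 125 − 64 = 61.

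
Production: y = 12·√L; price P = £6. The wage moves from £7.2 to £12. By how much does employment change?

From P·MP_L = w with MP_L = 6·L^(-1/2), the labor demand is L(w) = (36/w)^(2).
At w = 7.2: L = 25. At w = 12: L = 9.
ΔL = 9 − 25 = -16.

ΔL = -16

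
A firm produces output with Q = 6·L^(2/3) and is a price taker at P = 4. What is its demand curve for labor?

L(w) = 4096/w³

MP_L = (2/3)·6·L^(-1/3) = 4·L^(-1/3).
Setting P·MP_L = w: 16·L^(-1/3) = w.
Solving for L: L^(-1/3) = w/16, so L = (16/w)^(3).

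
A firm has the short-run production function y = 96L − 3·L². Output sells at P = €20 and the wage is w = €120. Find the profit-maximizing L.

The marginal product of L is MP_L = 96 − 6L.
A price-taking firm hires until the value of the marginal product equals the wage: P·MP_L = w, so 20·(96 − 6L) = 120.
Then 96 − 6L = 6, giving L = 15.

L* = 15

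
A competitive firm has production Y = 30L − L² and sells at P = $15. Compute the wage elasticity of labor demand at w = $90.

ε = -0.25

From P·MP_L = w with MP_L = 30 − 2L, labor demand is L(w) = (30 − w/15)/2.
dL/dw = −1/(30) = -1/30.
At w = 90, L = 12, so ε = (dL/dw)·(w/L) = (-1/30)·(90/12) = -0.25.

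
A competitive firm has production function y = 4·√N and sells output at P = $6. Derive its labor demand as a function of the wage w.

N(w) = 144/w²

MP_N = (1/2)·4·N^(-1/2) = 2·N^(-1/2).
Setting P·MP_N = w: 12·N^(-1/2) = w.
Solving for N: N^(-1/2) = w/12, so N = (12/w)^(2).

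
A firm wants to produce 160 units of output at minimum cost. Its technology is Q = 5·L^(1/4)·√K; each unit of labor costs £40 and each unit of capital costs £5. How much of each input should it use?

L* = 16, K* = 256

Cost minimization requires the marginal rate of technical substitution to equal the input-price ratio: MP_L/MP_K = w/r.
Here MP_L/MP_K = (1/4)·(K/L)/(1/2) = 0.5·(K/L). Setting this equal to 40/5 = 8 gives K = 16L.
Substituting into Q = 160: 5·L^(1/4)·(16L)^(1/2) = 160.
Solving, L = 16 and K = 256.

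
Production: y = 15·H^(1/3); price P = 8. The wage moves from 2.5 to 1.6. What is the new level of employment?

From P·MP_H = w with MP_H = 5·H^(-2/3), the labor demand is H(w) = (40/w)^(3/2).
At w = 2.5: H = 64. At w = 1.6: H = 125.

H* = 125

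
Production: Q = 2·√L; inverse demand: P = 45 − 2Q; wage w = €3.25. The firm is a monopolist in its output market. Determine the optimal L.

L* = 16

Marginal revenue from the inverse demand is MR = 45 − 4Q.
The marginal product is MP_L = L^(-1/2).
A monopolist hires until marginal revenue product equals the wage: MR·MP_L = w.
At L, Q = 2·√L. Substituting and solving: (45 − 8·√L)·L^(-1/2) = 3.25 gives L = 16.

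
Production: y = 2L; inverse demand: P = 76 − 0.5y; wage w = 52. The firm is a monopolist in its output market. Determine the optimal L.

Marginal revenue from the inverse demand is MR = 76 − y.
The marginal product is MP_L = 2.
A monopolist hires until marginal revenue product equals the wage: MR·MP_L = w.
(76 − 2L)·2 = 52, so L = 25.

L* = 25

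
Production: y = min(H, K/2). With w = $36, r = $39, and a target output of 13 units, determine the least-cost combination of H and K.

H* = 13, K* = 26

With a fixed-proportions technology, the cost-minimizing bundle uses no slack in either input: H = K/2 = y.
So H = 13 and K = 2·13 = 26.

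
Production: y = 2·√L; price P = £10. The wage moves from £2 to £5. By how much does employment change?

From P·MP_L = w with MP_L = L^(-1/2), the labor demand is L(w) = (10/w)^(2).
At w = 2: L = 25. At w = 5: L = 4.
ΔL = 4 − 25 = -21.

ΔL = -21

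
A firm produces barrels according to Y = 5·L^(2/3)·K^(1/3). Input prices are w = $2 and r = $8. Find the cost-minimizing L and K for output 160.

Cost minimization requires the marginal rate of technical substitution to equal the input-price ratio: MP_L/MP_K = w/r.
Here MP_L/MP_K = (2/3)·(K/L)/(1/3) = 2·(K/L). Setting this equal to 2/8 = 0.25 gives K = 0.125L.
Substituting into Y = 160: 5·L^(2/3)·(0.125L)^(1/3) = 160.
Solving, L = 64 and K = 8.

L* = 64, K* = 8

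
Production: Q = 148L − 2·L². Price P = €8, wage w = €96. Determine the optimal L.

The marginal product of L is MP_L = 148 − 4L.
A price-taking firm hires until the value of the marginal product equals the wage: P·MP_L = w, so 8·(148 − 4L) = 96.
Then 148 − 4L = 12, giving L = 34.

L* = 34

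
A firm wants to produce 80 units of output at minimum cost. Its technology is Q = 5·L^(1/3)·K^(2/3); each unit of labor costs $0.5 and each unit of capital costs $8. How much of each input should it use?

Cost minimization requires the marginal rate of technical substitution to equal the input-price ratio: MP_L/MP_K = w/r.
Here MP_L/MP_K = (1/3)·(K/L)/(2/3) = 0.5·(K/L). Setting this equal to 0.5/8 = 0.0625 gives K = 0.125L.
Substituting into Q = 80: 5·L^(1/3)·(0.125L)^(2/3) = 80.
Solving, L = 64 and K = 8.

L* = 64, K* = 8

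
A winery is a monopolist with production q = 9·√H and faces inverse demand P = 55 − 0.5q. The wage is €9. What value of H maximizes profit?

Marginal revenue from the inverse demand is MR = 55 − q.
The marginal product is MP_H = 4.5·H^(-1/2).
A monopolist hires until marginal revenue product equals the wage: MR·MP_H = w.
At H, q = 9·√H. Substituting and solving: (55 − 9·√H)·4.5·H^(-1/2) = 9 gives H = 25.

H* = 25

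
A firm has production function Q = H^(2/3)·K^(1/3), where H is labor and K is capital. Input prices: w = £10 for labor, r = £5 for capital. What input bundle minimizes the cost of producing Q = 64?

Cost minimization requires the marginal rate of technical substitution to equal the input-price ratio: MP_H/MP_K = w/r.
Here MP_H/MP_K = (2/3)·(K/H)/(1/3) = 2·(K/H). Setting this equal to 10/5 = 2 gives K = H.
Substituting into Q = 64: H^(2/3)·(H)^(1/3) = 64.
Solving, H = 64 and K = 64.

H* = 64, K* = 64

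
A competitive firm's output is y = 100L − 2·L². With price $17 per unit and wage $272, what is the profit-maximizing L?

L* = 21

The marginal product of L is MP_L = 100 − 4L.
A price-taking firm hires until the value of the marginal product equals the wage: P·MP_L = w, so 17·(100 − 4L) = 272.
Then 100 − 4L = 16, giving L = 21.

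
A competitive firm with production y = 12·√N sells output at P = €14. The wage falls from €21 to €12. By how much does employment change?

From P·MP_N = w with MP_N = 6·N^(-1/2), the labor demand is N(w) = (84/w)^(2).
At w = 21: N = 16. At w = 12: N = 49.
ΔN = 49 − 16 = 33.

ΔN = 33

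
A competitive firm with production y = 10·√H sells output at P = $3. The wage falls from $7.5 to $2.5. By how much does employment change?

ΔH = 32

From P·MP_H = w with MP_H = 5·H^(-1/2), the labor demand is H(w) = (15/w)^(2).
At w = 7.5: H = 4. At w = 2.5: H = 36.
ΔH = 36 − 4 = 32.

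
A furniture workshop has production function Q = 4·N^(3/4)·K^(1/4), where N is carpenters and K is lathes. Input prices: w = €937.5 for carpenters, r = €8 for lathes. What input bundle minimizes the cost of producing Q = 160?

Cost minimization requires the marginal rate of technical substitution to equal the input-price ratio: MP_N/MP_K = w/r.
Here MP_N/MP_K = (3/4)·(K/N)/(1/4) = 3·(K/N). Setting this equal to 937.5/8 = 117.1875 gives K = 39.0625N.
Substituting into Q = 160: 4·N^(3/4)·(39.0625N)^(1/4) = 160.
Solving, N = 16 and K = 625.

N* = 16, K* = 625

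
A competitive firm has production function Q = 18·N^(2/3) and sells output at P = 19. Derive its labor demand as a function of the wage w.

MP_N = (2/3)·18·N^(-1/3) = 12·N^(-1/3).
Setting P·MP_N = w: 228·N^(-1/3) = w.
Solving for N: N^(-1/3) = w/228, so N = (228/w)^(3).

N(w) = (228/w)^(3)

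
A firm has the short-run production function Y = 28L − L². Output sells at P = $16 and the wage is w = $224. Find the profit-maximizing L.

L* = 7

The marginal product of L is MP_L = 28 − 2L.
A price-taking firm hires until the value of the marginal product equals the wage: P·MP_L = w, so 16·(28 − 2L) = 224.
Then 28 − 2L = 14, giving L = 7.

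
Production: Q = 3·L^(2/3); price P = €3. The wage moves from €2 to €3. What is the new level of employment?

From P·MP_L = w with MP_L = 2·L^(-1/3), the labor demand is L(w) = (6/w)^(3).
At w = 2: L = 27. At w = 3: L = 8.

L* = 8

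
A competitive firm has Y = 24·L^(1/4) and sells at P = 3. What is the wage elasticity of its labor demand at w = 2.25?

MP_L = (1/4)·24·L^(-3/4), so P·MP_L = w gives 18·L^(-3/4) = w.
Solving, L(w) = (18/w)^(4/3). This is a constant-elasticity form: L ∝ w^(−4/3), so ε = −4/3.

ε = -4/3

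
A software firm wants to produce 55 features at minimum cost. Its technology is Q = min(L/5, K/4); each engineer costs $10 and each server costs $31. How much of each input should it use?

L* = 275, K* = 220

With a fixed-proportions technology, the cost-minimizing bundle uses no slack in either input: L/5 = K/4 = Q.
So L = 5·55 = 275 and K = 4·55 = 220.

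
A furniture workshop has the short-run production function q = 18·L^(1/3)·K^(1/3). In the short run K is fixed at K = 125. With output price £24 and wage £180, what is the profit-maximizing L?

L* = 8

With K = 125, MP_L = (1/3)·18·L^(-2/3)·125^(1/3) = 30·L^(-2/3).
Profit maximization for a price taker requires P·MP_L = w: 24·30·L^(-2/3) = 180.
So L^(-2/3) = 0.25, which gives L = 8.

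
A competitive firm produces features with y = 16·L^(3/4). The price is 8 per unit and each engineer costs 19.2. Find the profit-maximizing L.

MP_L = (3/4)·16·L^(-1/4) = 12·L^(-1/4).
Profit maximization for a price taker requires P·MP_L = w: 8·12·L^(-1/4) = 19.2.
So L^(-1/4) = 0.2, which gives L = 625.

L* = 625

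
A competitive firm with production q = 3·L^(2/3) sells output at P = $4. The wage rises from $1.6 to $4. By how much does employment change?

From P·MP_L = w with MP_L = 2·L^(-1/3), the labor demand is L(w) = (8/w)^(3).
At w = 1.6: L = 125. At w = 4: L = 8.
ΔL = 8 − 125 = -117.

ΔL = -117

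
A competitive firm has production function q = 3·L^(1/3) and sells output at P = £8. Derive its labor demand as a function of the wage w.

MP_L = (1/3)·3·L^(-2/3) = L^(-2/3).
Setting P·MP_L = w: 8·L^(-2/3) = w.
Solving for L: L^(-2/3) = w/8, so L = (8/w)^(3/2).

L(w) = (8/w)^(3/2)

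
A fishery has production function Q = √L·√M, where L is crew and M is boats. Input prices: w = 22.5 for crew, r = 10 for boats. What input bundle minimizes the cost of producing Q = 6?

Cost minimization requires the marginal rate of technical substitution to equal the input-price ratio: MP_L/MP_M = w/r.
Here MP_L/MP_M = (1/2)·(M/L)/(1/2) = (M/L). Setting this equal to 22.5/10 = 2.25 gives M = 2.25L.
Substituting into Q = 6: L^(1/2)·(2.25L)^(1/2) = 6.
Solving, L = 4 and M = 9.

L* = 4, M* = 9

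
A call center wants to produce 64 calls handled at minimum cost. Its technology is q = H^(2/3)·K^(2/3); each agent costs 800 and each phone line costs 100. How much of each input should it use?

Cost minimization requires the marginal rate of technical substitution to equal the input-price ratio: MP_H/MP_K = w/r.
Here MP_H/MP_K = (2/3)·(K/H)/(2/3) = (K/H). Setting this equal to 800/100 = 8 gives K = 8H.
Substituting into q = 64: H^(2/3)·(8H)^(2/3) = 64.
Solving, H = 8 and K = 64.

H* = 8, K* = 64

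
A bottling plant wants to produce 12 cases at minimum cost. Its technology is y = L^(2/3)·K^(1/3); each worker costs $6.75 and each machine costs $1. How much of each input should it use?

L* = 8, K* = 27

Cost minimization requires the marginal rate of technical substitution to equal the input-price ratio: MP_L/MP_K = w/r.
Here MP_L/MP_K = (2/3)·(K/L)/(1/3) = 2·(K/L). Setting this equal to 6.75/1 = 6.75 gives K = 3.375L.
Substituting into y = 12: L^(2/3)·(3.375L)^(1/3) = 12.
Solving, L = 8 and K = 27.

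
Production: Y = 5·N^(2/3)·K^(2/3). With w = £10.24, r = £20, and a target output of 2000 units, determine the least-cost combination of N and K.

Cost minimization requires the marginal rate of technical substitution to equal the input-price ratio: MP_N/MP_K = w/r.
Here MP_N/MP_K = (2/3)·(K/N)/(2/3) = (K/N). Setting this equal to 10.24/20 = 0.512 gives K = 0.512N.
Substituting into Y = 2000: 5·N^(2/3)·(0.512N)^(2/3) = 2000.
Solving, N = 125 and K = 64.

N* = 125, K* = 64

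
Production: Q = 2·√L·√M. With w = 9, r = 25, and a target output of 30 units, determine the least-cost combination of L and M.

Cost minimization requires the marginal rate of technical substitution to equal the input-price ratio: MP_L/MP_M = w/r.
Here MP_L/MP_M = (1/2)·(M/L)/(1/2) = (M/L). Setting this equal to 9/25 = 0.36 gives M = 0.36L.
Substituting into Q = 30: 2·L^(1/2)·(0.36L)^(1/2) = 30.
Solving, L = 25 and M = 9.

L* = 25, M* = 9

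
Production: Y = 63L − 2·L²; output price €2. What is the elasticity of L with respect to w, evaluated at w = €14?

ε = -0.125

From P·MP_L = w with MP_L = 63 − 4L, labor demand is L(w) = (63 − w/2)/4.
dL/dw = −1/(8) = -0.125.
At w = 14, L = 14, so ε = (dL/dw)·(w/L) = (-0.125)·(14/14) = -0.125.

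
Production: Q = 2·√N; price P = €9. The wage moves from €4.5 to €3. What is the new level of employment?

N* = 9

From P·MP_N = w with MP_N = N^(-1/2), the labor demand is N(w) = (9/w)^(2).
At w = 4.5: N = 4. At w = 3: N = 9.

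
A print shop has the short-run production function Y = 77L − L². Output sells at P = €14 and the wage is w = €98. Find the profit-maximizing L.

The marginal product of L is MP_L = 77 − 2L.
A price-taking firm hires until the value of the marginal product equals the wage: P·MP_L = w, so 14·(77 − 2L) = 98.
Then 77 − 2L = 7, giving L = 35.

L* = 35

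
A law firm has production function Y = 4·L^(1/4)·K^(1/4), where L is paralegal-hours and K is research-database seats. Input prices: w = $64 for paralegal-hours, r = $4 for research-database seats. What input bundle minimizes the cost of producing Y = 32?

L* = 16, K* = 256

Cost minimization requires the marginal rate of technical substitution to equal the input-price ratio: MP_L/MP_K = w/r.
Here MP_L/MP_K = (1/4)·(K/L)/(1/4) = (K/L). Setting this equal to 64/4 = 16 gives K = 16L.
Substituting into Y = 32: 4·L^(1/4)·(16L)^(1/4) = 32.
Solving, L = 16 and K = 256.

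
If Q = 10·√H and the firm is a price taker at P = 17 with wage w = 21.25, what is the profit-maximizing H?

H* = 16

MP_H = (1/2)·10·H^(-1/2) = 5·H^(-1/2).
Profit maximization for a price taker requires P·MP_H = w: 17·5·H^(-1/2) = 21.25.
So H^(-1/2) = 0.25, which gives H = 16.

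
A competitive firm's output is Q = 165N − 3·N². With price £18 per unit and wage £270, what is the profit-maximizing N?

N* = 25

The marginal product of N is MP_N = 165 − 6N.
A price-taking firm hires until the value of the marginal product equals the wage: P·MP_N = w, so 18·(165 − 6N) = 270.
Then 165 − 6N = 15, giving N = 25.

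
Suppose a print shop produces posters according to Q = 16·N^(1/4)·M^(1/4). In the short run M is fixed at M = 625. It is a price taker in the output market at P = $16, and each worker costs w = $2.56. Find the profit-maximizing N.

N* = 625

With M = 625, MP_N = (1/4)·16·N^(-3/4)·625^(1/4) = 20·N^(-3/4).
Profit maximization for a price taker requires P·MP_N = w: 16·20·N^(-3/4) = 2.56.
So N^(-3/4) = 0.008, which gives N = 625.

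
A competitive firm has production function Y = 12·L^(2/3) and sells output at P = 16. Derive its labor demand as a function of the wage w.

L(w) = 2097152/w³

MP_L = (2/3)·12·L^(-1/3) = 8·L^(-1/3).
Setting P·MP_L = w: 128·L^(-1/3) = w.
Solving for L: L^(-1/3) = w/128, so L = (128/w)^(3).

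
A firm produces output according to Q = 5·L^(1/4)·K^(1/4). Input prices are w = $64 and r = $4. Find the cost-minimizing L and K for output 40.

L* = 16, K* = 256

Cost minimization requires the marginal rate of technical substitution to equal the input-price ratio: MP_L/MP_K = w/r.
Here MP_L/MP_K = (1/4)·(K/L)/(1/4) = (K/L). Setting this equal to 64/4 = 16 gives K = 16L.
Substituting into Q = 40: 5·L^(1/4)·(16L)^(1/4) = 40.
Solving, L = 16 and K = 256.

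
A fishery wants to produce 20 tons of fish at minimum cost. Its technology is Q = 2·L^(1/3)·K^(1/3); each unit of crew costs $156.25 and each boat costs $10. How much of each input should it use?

L* = 8, K* = 125

Cost minimization requires the marginal rate of technical substitution to equal the input-price ratio: MP_L/MP_K = w/r.
Here MP_L/MP_K = (1/3)·(K/L)/(1/3) = (K/L). Setting this equal to 156.25/10 = 15.625 gives K = 15.625L.
Substituting into Q = 20: 2·L^(1/3)·(15.625L)^(1/3) = 20.
Solving, L = 8 and K = 125.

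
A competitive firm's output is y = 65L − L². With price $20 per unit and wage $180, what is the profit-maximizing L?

L* = 28

The marginal product of L is MP_L = 65 − 2L.
A price-taking firm hires until the value of the marginal product equals the wage: P·MP_L = w, so 20·(65 − 2L) = 180.
Then 65 − 2L = 9, giving L = 28.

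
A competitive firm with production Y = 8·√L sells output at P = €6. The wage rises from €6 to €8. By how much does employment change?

ΔL = -7

From P·MP_L = w with MP_L = 4·L^(-1/2), the labor demand is L(w) = (24/w)^(2).
At w = 6: L = 16. At w = 8: L = 9.
ΔL = 9 − 16 = -7.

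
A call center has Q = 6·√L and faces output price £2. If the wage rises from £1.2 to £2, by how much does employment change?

From P·MP_L = w with MP_L = 3·L^(-1/2), the labor demand is L(w) = (6/w)^(2).
At w = 1.2: L = 25. At w = 2: L = 9.
ΔL = 9 − 25 = -16.

ΔL = -16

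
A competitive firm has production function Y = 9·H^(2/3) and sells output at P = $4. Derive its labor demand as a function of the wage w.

H(w) = 13824/w³

MP_H = (2/3)·9·H^(-1/3) = 6·H^(-1/3).
Setting P·MP_H = w: 24·H^(-1/3) = w.
Solving for H: H^(-1/3) = w/24, so H = (24/w)^(3).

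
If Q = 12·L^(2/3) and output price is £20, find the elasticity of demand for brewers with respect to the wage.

MP_L = (2/3)·12·L^(-1/3), so P·MP_L = w gives 160·L^(-1/3) = w.
Solving, L(w) = (160/w)^(3). This is a constant-elasticity form: L ∝ w^(−3), so ε = −3.

ε = -3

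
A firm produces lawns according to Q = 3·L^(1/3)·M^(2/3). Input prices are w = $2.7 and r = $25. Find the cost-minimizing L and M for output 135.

L* = 125, M* = 27

Cost minimization requires the marginal rate of technical substitution to equal the input-price ratio: MP_L/MP_M = w/r.
Here MP_L/MP_M = (1/3)·(M/L)/(2/3) = 0.5·(M/L). Setting this equal to 2.7/25 = 0.108 gives M = 0.216L.
Substituting into Q = 135: 3·L^(1/3)·(0.216L)^(2/3) = 135.
Solving, L = 125 and M = 27.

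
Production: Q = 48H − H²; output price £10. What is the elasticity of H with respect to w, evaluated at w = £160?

ε = -0.5

From P·MP_H = w with MP_H = 48 − 2H, labor demand is H(w) = (48 − w/10)/2.
dH/dw = −1/(20) = -0.05.
At w = 160, H = 16, so ε = (dH/dw)·(w/H) = (-0.05)·(160/16) = -0.5.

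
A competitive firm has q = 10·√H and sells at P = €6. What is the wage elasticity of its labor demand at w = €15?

ε = -2

MP_H = (1/2)·10·H^(-1/2), so P·MP_H = w gives 30·H^(-1/2) = w.
Solving, H(w) = (30/w)^(2). This is a constant-elasticity form: H ∝ w^(−2), so ε = −2.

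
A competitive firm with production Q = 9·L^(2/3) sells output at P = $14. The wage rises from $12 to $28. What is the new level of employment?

From P·MP_L = w with MP_L = 6·L^(-1/3), the labor demand is L(w) = (84/w)^(3).
At w = 12: L = 343. At w = 28: L = 27.

L* = 27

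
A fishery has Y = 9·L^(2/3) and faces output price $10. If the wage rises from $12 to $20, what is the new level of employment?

L* = 27

From P·MP_L = w with MP_L = 6·L^(-1/3), the labor demand is L(w) = (60/w)^(3).
At w = 12: L = 125. At w = 20: L = 27.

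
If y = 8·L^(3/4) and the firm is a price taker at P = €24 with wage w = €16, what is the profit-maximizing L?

L* = 6561

MP_L = (3/4)·8·L^(-1/4) = 6·L^(-1/4).
Profit maximization for a price taker requires P·MP_L = w: 24·6·L^(-1/4) = 16.
So L^(-1/4) = 1/9, which gives L = 6561.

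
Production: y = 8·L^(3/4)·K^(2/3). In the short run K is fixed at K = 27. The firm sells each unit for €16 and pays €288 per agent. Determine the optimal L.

With K = 27, MP_L = (3/4)·8·L^(-1/4)·27^(2/3) = 54·L^(-1/4).
Profit maximization for a price taker requires P·MP_L = w: 16·54·L^(-1/4) = 288.
So L^(-1/4) = 1/3, which gives L = 81.

L* = 81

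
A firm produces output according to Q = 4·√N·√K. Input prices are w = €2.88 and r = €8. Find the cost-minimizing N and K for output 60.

Cost minimization requires the marginal rate of technical substitution to equal the input-price ratio: MP_N/MP_K = w/r.
Here MP_N/MP_K = (1/2)·(K/N)/(1/2) = (K/N). Setting this equal to 2.88/8 = 0.36 gives K = 0.36N.
Substituting into Q = 60: 4·N^(1/2)·(0.36N)^(1/2) = 60.
Solving, N = 25 and K = 9.

N* = 25, K* = 9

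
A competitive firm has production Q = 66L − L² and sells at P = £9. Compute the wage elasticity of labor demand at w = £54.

ε = -0.1

From P·MP_L = w with MP_L = 66 − 2L, labor demand is L(w) = (66 − w/9)/2.
dL/dw = −1/(18) = -1/18.
At w = 54, L = 30, so ε = (dL/dw)·(w/L) = (-1/18)·(54/30) = -0.1.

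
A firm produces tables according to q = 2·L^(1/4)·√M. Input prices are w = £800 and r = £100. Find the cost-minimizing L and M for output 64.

Cost minimization requires the marginal rate of technical substitution to equal the input-price ratio: MP_L/MP_M = w/r.
Here MP_L/MP_M = (1/4)·(M/L)/(1/2) = 0.5·(M/L). Setting this equal to 800/100 = 8 gives M = 16L.
Substituting into q = 64: 2·L^(1/4)·(16L)^(1/2) = 64.
Solving, L = 16 and M = 256.

L* = 16, M* = 256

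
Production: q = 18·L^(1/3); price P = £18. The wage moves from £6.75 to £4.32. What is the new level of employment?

L* = 125

From P·MP_L = w with MP_L = 6·L^(-2/3), the labor demand is L(w) = (108/w)^(3/2).
At w = 6.75: L = 64. At w = 4.32: L = 125.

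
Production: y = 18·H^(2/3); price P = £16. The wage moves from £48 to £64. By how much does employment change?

ΔH = -37

From P·MP_H = w with MP_H = 12·H^(-1/3), the labor demand is H(w) = (192/w)^(3).
At w = 48: H = 64. At w = 64: H = 27.
ΔH = 27 − 64 = -37.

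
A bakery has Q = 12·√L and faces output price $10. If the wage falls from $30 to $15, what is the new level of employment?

L* = 16

From P·MP_L = w with MP_L = 6·L^(-1/2), the labor demand is L(w) = (60/w)^(2).
At w = 30: L = 4. At w = 15: L = 16.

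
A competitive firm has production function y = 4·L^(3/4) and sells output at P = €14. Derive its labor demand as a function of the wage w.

L(w) = 3111696/w^(4)

MP_L = (3/4)·4·L^(-1/4) = 3·L^(-1/4).
Setting P·MP_L = w: 42·L^(-1/4) = w.
Solving for L: L^(-1/4) = w/42, so L = (42/w)^(4).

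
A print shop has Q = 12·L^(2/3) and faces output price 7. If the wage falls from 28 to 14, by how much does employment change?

ΔL = 56

From P·MP_L = w with MP_L = 8·L^(-1/3), the labor demand is L(w) = (56/w)^(3).
At w = 28: L = 8. At w = 14: L = 64.
ΔL = 64 − 8 = 56.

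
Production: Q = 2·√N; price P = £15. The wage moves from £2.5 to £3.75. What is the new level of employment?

From P·MP_N = w with MP_N = N^(-1/2), the labor demand is N(w) = (15/w)^(2).
At w = 2.5: N = 36. At w = 3.75: N = 16.

N* = 16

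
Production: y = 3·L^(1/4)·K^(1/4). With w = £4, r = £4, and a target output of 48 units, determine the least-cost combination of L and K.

L* = 256, K* = 256

Cost minimization requires the marginal rate of technical substitution to equal the input-price ratio: MP_L/MP_K = w/r.
Here MP_L/MP_K = (1/4)·(K/L)/(1/4) = (K/L). Setting this equal to 4/4 = 1 gives K = L.
Substituting into y = 48: 3·L^(1/4)·(L)^(1/4) = 48.
Solving, L = 256 and K = 256.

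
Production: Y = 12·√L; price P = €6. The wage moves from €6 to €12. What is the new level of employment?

L* = 9

From P·MP_L = w with MP_L = 6·L^(-1/2), the labor demand is L(w) = (36/w)^(2).
At w = 6: L = 36. At w = 12: L = 9.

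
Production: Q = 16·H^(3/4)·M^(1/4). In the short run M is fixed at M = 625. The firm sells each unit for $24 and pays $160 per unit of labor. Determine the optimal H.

H* = 6561

With M = 625, MP_H = (3/4)·16·H^(-1/4)·625^(1/4) = 60·H^(-1/4).
Profit maximization for a price taker requires P·MP_H = w: 24·60·H^(-1/4) = 160.
So H^(-1/4) = 1/9, which gives H = 6561.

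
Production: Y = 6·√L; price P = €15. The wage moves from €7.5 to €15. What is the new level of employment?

L* = 9

From P·MP_L = w with MP_L = 3·L^(-1/2), the labor demand is L(w) = (45/w)^(2).
At w = 7.5: L = 36. At w = 15: L = 9.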